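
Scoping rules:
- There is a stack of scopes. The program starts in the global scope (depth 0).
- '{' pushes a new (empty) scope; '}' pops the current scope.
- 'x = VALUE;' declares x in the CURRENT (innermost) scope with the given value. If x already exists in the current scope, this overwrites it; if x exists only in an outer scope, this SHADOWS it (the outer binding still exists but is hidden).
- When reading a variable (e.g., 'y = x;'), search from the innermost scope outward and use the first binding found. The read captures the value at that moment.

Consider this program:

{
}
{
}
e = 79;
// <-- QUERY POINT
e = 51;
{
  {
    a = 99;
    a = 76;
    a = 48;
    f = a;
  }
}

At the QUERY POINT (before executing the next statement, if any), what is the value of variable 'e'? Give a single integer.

Answer: 79

Derivation:
Step 1: enter scope (depth=1)
Step 2: exit scope (depth=0)
Step 3: enter scope (depth=1)
Step 4: exit scope (depth=0)
Step 5: declare e=79 at depth 0
Visible at query point: e=79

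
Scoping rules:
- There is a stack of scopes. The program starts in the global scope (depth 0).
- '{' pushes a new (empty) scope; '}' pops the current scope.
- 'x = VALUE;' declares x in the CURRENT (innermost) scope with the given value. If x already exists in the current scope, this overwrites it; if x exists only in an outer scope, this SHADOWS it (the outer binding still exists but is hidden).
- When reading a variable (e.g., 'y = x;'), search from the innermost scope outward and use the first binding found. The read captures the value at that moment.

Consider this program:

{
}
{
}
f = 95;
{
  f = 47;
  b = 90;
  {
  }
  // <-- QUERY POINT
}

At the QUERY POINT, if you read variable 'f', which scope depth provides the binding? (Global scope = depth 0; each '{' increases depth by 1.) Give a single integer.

Answer: 1

Derivation:
Step 1: enter scope (depth=1)
Step 2: exit scope (depth=0)
Step 3: enter scope (depth=1)
Step 4: exit scope (depth=0)
Step 5: declare f=95 at depth 0
Step 6: enter scope (depth=1)
Step 7: declare f=47 at depth 1
Step 8: declare b=90 at depth 1
Step 9: enter scope (depth=2)
Step 10: exit scope (depth=1)
Visible at query point: b=90 f=47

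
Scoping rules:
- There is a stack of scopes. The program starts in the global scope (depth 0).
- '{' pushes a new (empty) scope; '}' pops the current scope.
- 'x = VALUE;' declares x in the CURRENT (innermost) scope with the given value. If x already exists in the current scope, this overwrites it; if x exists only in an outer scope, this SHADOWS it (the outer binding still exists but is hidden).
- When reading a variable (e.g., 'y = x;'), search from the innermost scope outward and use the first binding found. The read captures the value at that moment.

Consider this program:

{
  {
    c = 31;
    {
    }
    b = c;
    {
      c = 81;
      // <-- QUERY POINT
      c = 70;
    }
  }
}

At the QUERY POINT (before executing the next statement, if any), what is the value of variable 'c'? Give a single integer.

Answer: 81

Derivation:
Step 1: enter scope (depth=1)
Step 2: enter scope (depth=2)
Step 3: declare c=31 at depth 2
Step 4: enter scope (depth=3)
Step 5: exit scope (depth=2)
Step 6: declare b=(read c)=31 at depth 2
Step 7: enter scope (depth=3)
Step 8: declare c=81 at depth 3
Visible at query point: b=31 c=81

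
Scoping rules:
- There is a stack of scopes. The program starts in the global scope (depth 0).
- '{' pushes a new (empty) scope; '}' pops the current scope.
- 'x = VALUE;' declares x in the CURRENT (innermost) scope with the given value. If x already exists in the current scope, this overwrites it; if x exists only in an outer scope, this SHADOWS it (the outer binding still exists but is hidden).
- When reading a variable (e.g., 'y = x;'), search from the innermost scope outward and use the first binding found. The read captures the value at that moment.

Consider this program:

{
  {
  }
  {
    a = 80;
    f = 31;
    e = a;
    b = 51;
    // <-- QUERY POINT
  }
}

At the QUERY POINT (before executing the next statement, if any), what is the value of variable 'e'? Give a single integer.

Step 1: enter scope (depth=1)
Step 2: enter scope (depth=2)
Step 3: exit scope (depth=1)
Step 4: enter scope (depth=2)
Step 5: declare a=80 at depth 2
Step 6: declare f=31 at depth 2
Step 7: declare e=(read a)=80 at depth 2
Step 8: declare b=51 at depth 2
Visible at query point: a=80 b=51 e=80 f=31

Answer: 80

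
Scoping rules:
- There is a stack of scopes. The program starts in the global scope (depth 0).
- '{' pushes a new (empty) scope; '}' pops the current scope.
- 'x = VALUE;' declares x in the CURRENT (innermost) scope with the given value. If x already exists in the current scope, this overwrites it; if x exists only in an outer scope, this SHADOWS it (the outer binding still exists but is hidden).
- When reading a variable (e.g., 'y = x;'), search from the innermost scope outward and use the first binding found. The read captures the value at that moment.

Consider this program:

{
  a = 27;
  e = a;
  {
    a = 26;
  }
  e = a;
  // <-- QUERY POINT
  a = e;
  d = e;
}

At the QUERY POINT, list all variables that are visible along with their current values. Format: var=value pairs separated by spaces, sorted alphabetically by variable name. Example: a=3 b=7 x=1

Answer: a=27 e=27

Derivation:
Step 1: enter scope (depth=1)
Step 2: declare a=27 at depth 1
Step 3: declare e=(read a)=27 at depth 1
Step 4: enter scope (depth=2)
Step 5: declare a=26 at depth 2
Step 6: exit scope (depth=1)
Step 7: declare e=(read a)=27 at depth 1
Visible at query point: a=27 e=27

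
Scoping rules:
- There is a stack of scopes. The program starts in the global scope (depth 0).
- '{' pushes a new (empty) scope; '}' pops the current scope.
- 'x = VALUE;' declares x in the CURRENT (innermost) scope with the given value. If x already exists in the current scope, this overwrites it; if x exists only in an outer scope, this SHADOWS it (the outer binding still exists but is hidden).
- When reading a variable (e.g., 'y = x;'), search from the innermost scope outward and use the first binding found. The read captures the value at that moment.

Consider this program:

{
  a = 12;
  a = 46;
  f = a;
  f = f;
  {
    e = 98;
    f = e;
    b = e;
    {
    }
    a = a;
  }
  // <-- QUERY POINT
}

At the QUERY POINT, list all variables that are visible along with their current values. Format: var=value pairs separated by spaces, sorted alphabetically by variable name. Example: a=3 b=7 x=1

Step 1: enter scope (depth=1)
Step 2: declare a=12 at depth 1
Step 3: declare a=46 at depth 1
Step 4: declare f=(read a)=46 at depth 1
Step 5: declare f=(read f)=46 at depth 1
Step 6: enter scope (depth=2)
Step 7: declare e=98 at depth 2
Step 8: declare f=(read e)=98 at depth 2
Step 9: declare b=(read e)=98 at depth 2
Step 10: enter scope (depth=3)
Step 11: exit scope (depth=2)
Step 12: declare a=(read a)=46 at depth 2
Step 13: exit scope (depth=1)
Visible at query point: a=46 f=46

Answer: a=46 f=46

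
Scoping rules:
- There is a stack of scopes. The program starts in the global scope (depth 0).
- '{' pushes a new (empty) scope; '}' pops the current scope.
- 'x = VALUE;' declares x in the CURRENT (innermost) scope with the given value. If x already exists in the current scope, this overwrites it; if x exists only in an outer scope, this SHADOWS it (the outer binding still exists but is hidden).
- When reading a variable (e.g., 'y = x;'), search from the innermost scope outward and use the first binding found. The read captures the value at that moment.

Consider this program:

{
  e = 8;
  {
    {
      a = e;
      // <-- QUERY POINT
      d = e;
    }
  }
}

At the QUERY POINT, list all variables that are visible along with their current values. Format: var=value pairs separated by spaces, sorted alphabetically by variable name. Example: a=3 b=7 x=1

Step 1: enter scope (depth=1)
Step 2: declare e=8 at depth 1
Step 3: enter scope (depth=2)
Step 4: enter scope (depth=3)
Step 5: declare a=(read e)=8 at depth 3
Visible at query point: a=8 e=8

Answer: a=8 e=8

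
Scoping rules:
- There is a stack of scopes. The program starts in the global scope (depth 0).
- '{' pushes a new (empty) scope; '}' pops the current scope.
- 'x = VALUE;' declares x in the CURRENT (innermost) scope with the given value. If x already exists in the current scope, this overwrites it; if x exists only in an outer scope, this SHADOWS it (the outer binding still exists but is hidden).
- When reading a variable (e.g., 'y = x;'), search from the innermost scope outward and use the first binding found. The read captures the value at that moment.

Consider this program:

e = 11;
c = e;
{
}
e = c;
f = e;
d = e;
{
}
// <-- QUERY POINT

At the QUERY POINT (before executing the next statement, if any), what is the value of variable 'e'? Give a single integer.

Answer: 11

Derivation:
Step 1: declare e=11 at depth 0
Step 2: declare c=(read e)=11 at depth 0
Step 3: enter scope (depth=1)
Step 4: exit scope (depth=0)
Step 5: declare e=(read c)=11 at depth 0
Step 6: declare f=(read e)=11 at depth 0
Step 7: declare d=(read e)=11 at depth 0
Step 8: enter scope (depth=1)
Step 9: exit scope (depth=0)
Visible at query point: c=11 d=11 e=11 f=11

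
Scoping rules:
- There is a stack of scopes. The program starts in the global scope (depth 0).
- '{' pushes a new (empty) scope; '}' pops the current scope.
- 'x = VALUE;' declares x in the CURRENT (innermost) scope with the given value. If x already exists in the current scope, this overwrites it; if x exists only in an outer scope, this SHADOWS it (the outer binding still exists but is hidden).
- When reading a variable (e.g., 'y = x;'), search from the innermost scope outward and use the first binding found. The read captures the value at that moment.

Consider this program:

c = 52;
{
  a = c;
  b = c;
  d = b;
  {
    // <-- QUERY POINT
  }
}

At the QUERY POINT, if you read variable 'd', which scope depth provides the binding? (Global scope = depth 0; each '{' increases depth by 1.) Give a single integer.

Step 1: declare c=52 at depth 0
Step 2: enter scope (depth=1)
Step 3: declare a=(read c)=52 at depth 1
Step 4: declare b=(read c)=52 at depth 1
Step 5: declare d=(read b)=52 at depth 1
Step 6: enter scope (depth=2)
Visible at query point: a=52 b=52 c=52 d=52

Answer: 1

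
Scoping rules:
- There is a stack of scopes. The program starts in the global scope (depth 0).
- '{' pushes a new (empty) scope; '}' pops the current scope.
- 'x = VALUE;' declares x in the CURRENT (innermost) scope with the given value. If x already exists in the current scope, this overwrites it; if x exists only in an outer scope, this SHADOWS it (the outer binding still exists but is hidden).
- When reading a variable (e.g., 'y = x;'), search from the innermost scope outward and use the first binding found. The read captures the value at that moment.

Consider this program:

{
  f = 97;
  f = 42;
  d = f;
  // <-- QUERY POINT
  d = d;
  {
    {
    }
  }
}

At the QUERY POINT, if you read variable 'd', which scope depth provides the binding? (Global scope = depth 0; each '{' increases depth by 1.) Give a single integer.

Answer: 1

Derivation:
Step 1: enter scope (depth=1)
Step 2: declare f=97 at depth 1
Step 3: declare f=42 at depth 1
Step 4: declare d=(read f)=42 at depth 1
Visible at query point: d=42 f=42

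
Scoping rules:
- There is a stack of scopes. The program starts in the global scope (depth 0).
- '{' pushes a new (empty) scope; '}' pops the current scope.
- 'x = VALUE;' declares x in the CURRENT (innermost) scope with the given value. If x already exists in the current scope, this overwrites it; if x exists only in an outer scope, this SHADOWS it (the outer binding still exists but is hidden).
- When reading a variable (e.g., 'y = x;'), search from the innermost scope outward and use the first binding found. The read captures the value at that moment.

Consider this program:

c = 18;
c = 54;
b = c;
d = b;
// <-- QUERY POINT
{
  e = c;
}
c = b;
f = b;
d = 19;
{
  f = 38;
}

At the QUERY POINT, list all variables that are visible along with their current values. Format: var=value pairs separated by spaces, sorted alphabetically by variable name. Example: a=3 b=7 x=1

Step 1: declare c=18 at depth 0
Step 2: declare c=54 at depth 0
Step 3: declare b=(read c)=54 at depth 0
Step 4: declare d=(read b)=54 at depth 0
Visible at query point: b=54 c=54 d=54

Answer: b=54 c=54 d=54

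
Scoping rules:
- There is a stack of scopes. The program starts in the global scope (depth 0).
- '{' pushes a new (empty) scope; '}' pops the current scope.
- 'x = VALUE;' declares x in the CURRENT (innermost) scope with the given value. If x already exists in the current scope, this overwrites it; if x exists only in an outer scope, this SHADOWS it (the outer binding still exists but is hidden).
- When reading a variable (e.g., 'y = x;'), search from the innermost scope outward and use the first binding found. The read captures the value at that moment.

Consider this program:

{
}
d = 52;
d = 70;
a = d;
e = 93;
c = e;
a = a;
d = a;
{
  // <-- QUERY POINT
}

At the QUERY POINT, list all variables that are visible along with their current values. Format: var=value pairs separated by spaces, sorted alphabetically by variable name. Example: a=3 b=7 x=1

Answer: a=70 c=93 d=70 e=93

Derivation:
Step 1: enter scope (depth=1)
Step 2: exit scope (depth=0)
Step 3: declare d=52 at depth 0
Step 4: declare d=70 at depth 0
Step 5: declare a=(read d)=70 at depth 0
Step 6: declare e=93 at depth 0
Step 7: declare c=(read e)=93 at depth 0
Step 8: declare a=(read a)=70 at depth 0
Step 9: declare d=(read a)=70 at depth 0
Step 10: enter scope (depth=1)
Visible at query point: a=70 c=93 d=70 e=93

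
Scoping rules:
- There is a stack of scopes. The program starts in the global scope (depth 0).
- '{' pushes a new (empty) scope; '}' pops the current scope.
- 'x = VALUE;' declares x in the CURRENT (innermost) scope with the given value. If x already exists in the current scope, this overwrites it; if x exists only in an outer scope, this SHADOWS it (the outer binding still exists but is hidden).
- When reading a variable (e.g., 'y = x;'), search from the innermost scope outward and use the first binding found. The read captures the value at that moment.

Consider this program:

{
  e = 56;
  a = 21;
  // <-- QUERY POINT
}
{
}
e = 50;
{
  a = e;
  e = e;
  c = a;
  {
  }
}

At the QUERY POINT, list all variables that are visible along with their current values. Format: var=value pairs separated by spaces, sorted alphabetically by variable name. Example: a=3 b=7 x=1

Step 1: enter scope (depth=1)
Step 2: declare e=56 at depth 1
Step 3: declare a=21 at depth 1
Visible at query point: a=21 e=56

Answer: a=21 e=56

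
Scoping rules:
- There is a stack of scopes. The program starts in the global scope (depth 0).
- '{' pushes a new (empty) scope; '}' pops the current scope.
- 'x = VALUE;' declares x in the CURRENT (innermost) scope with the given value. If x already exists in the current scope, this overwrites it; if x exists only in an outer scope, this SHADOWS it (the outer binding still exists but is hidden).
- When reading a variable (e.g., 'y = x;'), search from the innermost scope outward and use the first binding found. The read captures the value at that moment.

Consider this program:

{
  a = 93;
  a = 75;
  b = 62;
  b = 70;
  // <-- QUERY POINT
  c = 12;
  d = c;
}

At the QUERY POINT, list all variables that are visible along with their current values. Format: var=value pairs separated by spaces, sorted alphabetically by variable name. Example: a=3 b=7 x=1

Answer: a=75 b=70

Derivation:
Step 1: enter scope (depth=1)
Step 2: declare a=93 at depth 1
Step 3: declare a=75 at depth 1
Step 4: declare b=62 at depth 1
Step 5: declare b=70 at depth 1
Visible at query point: a=75 b=70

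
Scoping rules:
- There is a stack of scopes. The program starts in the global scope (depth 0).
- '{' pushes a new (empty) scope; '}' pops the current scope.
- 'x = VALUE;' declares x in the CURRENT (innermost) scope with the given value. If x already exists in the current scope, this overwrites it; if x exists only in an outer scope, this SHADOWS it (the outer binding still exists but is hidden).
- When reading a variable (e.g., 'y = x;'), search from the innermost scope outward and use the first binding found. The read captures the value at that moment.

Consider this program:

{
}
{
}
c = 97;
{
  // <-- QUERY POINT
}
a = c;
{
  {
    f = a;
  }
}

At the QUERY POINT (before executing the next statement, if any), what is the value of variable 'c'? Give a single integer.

Step 1: enter scope (depth=1)
Step 2: exit scope (depth=0)
Step 3: enter scope (depth=1)
Step 4: exit scope (depth=0)
Step 5: declare c=97 at depth 0
Step 6: enter scope (depth=1)
Visible at query point: c=97

Answer: 97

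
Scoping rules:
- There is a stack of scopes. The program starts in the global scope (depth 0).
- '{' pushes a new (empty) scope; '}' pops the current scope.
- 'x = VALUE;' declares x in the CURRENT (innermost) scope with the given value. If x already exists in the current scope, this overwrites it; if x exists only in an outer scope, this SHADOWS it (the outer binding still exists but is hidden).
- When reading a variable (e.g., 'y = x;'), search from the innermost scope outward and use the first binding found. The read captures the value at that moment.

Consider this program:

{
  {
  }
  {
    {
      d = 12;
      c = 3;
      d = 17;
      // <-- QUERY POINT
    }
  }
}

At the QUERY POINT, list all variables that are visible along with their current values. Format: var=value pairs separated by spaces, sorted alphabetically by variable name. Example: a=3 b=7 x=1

Answer: c=3 d=17

Derivation:
Step 1: enter scope (depth=1)
Step 2: enter scope (depth=2)
Step 3: exit scope (depth=1)
Step 4: enter scope (depth=2)
Step 5: enter scope (depth=3)
Step 6: declare d=12 at depth 3
Step 7: declare c=3 at depth 3
Step 8: declare d=17 at depth 3
Visible at query point: c=3 d=17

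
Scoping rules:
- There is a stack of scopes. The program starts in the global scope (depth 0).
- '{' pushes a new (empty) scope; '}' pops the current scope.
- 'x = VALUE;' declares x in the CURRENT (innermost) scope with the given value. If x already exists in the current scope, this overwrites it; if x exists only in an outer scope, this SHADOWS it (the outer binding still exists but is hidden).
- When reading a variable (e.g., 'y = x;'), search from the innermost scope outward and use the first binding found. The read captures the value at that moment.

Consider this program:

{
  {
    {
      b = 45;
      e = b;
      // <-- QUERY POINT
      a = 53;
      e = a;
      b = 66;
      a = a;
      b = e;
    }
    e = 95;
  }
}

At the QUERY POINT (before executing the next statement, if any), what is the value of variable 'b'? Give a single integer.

Answer: 45

Derivation:
Step 1: enter scope (depth=1)
Step 2: enter scope (depth=2)
Step 3: enter scope (depth=3)
Step 4: declare b=45 at depth 3
Step 5: declare e=(read b)=45 at depth 3
Visible at query point: b=45 e=45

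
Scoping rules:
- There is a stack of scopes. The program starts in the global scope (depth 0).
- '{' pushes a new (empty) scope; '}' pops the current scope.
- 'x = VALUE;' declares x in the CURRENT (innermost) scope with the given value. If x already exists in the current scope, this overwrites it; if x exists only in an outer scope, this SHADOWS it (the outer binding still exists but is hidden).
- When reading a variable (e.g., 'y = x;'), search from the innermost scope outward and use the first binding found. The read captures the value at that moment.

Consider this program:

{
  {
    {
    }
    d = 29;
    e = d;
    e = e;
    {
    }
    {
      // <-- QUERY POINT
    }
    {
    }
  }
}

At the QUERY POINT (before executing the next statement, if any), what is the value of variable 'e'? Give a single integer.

Step 1: enter scope (depth=1)
Step 2: enter scope (depth=2)
Step 3: enter scope (depth=3)
Step 4: exit scope (depth=2)
Step 5: declare d=29 at depth 2
Step 6: declare e=(read d)=29 at depth 2
Step 7: declare e=(read e)=29 at depth 2
Step 8: enter scope (depth=3)
Step 9: exit scope (depth=2)
Step 10: enter scope (depth=3)
Visible at query point: d=29 e=29

Answer: 29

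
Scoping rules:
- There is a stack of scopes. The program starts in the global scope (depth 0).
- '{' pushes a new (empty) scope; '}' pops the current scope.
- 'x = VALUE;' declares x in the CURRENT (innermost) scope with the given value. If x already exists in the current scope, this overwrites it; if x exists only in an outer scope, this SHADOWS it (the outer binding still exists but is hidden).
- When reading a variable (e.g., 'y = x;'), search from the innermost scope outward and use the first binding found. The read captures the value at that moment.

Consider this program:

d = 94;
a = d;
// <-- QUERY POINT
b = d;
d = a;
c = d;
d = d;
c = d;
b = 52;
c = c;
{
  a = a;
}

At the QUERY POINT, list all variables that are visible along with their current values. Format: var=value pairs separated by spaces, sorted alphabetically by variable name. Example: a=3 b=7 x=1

Answer: a=94 d=94

Derivation:
Step 1: declare d=94 at depth 0
Step 2: declare a=(read d)=94 at depth 0
Visible at query point: a=94 d=94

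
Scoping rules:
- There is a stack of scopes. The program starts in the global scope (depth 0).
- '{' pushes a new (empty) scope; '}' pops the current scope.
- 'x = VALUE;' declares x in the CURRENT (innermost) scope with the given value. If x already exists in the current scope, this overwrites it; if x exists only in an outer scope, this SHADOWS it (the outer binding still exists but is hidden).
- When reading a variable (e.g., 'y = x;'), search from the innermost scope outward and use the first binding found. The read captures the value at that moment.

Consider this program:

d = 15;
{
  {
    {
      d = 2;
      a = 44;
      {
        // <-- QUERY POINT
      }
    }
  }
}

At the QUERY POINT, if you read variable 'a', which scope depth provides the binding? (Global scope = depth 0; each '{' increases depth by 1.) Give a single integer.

Step 1: declare d=15 at depth 0
Step 2: enter scope (depth=1)
Step 3: enter scope (depth=2)
Step 4: enter scope (depth=3)
Step 5: declare d=2 at depth 3
Step 6: declare a=44 at depth 3
Step 7: enter scope (depth=4)
Visible at query point: a=44 d=2

Answer: 3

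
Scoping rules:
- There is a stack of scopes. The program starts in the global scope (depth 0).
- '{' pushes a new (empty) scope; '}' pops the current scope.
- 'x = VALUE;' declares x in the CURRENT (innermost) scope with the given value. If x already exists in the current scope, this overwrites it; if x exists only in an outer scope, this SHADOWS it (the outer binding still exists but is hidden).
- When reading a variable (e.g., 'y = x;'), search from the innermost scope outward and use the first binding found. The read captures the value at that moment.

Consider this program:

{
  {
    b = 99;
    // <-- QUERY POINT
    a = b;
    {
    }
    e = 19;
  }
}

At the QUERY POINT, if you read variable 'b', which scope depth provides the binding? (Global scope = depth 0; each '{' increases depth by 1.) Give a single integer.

Step 1: enter scope (depth=1)
Step 2: enter scope (depth=2)
Step 3: declare b=99 at depth 2
Visible at query point: b=99

Answer: 2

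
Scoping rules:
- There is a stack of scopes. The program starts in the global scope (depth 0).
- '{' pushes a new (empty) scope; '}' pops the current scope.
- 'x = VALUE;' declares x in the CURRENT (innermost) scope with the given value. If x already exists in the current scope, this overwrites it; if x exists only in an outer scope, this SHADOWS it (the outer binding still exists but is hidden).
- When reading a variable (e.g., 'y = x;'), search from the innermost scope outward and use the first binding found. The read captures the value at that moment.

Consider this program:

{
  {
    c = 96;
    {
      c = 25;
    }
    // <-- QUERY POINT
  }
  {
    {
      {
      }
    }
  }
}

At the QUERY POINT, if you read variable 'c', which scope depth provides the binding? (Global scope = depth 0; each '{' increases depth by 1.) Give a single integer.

Answer: 2

Derivation:
Step 1: enter scope (depth=1)
Step 2: enter scope (depth=2)
Step 3: declare c=96 at depth 2
Step 4: enter scope (depth=3)
Step 5: declare c=25 at depth 3
Step 6: exit scope (depth=2)
Visible at query point: c=96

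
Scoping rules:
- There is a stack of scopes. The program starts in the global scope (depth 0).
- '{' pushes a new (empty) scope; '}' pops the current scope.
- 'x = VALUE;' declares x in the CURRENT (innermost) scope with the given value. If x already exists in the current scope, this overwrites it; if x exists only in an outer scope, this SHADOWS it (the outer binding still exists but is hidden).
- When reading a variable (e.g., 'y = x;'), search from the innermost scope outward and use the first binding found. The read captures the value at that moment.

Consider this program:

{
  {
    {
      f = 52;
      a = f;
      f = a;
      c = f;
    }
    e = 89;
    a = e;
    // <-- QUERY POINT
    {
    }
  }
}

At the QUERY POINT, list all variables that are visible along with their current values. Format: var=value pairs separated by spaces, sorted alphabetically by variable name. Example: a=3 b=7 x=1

Step 1: enter scope (depth=1)
Step 2: enter scope (depth=2)
Step 3: enter scope (depth=3)
Step 4: declare f=52 at depth 3
Step 5: declare a=(read f)=52 at depth 3
Step 6: declare f=(read a)=52 at depth 3
Step 7: declare c=(read f)=52 at depth 3
Step 8: exit scope (depth=2)
Step 9: declare e=89 at depth 2
Step 10: declare a=(read e)=89 at depth 2
Visible at query point: a=89 e=89

Answer: a=89 e=89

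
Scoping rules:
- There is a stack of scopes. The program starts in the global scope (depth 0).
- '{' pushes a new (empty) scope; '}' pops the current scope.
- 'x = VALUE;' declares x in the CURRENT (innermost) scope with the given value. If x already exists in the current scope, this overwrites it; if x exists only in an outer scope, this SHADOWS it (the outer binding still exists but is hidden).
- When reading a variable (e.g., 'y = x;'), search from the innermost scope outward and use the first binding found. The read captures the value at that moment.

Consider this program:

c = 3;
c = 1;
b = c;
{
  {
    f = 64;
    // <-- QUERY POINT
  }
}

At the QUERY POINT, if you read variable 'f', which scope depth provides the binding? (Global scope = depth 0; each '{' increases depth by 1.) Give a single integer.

Step 1: declare c=3 at depth 0
Step 2: declare c=1 at depth 0
Step 3: declare b=(read c)=1 at depth 0
Step 4: enter scope (depth=1)
Step 5: enter scope (depth=2)
Step 6: declare f=64 at depth 2
Visible at query point: b=1 c=1 f=64

Answer: 2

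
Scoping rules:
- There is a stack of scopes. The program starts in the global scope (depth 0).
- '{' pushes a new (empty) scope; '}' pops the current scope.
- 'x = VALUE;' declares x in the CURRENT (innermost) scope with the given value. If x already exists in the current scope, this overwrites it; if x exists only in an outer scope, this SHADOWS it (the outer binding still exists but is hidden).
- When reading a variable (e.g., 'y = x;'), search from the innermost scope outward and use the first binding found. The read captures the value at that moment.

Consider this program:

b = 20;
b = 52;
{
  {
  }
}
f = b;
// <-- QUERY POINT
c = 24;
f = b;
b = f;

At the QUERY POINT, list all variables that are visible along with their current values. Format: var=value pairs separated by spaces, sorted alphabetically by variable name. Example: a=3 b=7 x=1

Answer: b=52 f=52

Derivation:
Step 1: declare b=20 at depth 0
Step 2: declare b=52 at depth 0
Step 3: enter scope (depth=1)
Step 4: enter scope (depth=2)
Step 5: exit scope (depth=1)
Step 6: exit scope (depth=0)
Step 7: declare f=(read b)=52 at depth 0
Visible at query point: b=52 f=52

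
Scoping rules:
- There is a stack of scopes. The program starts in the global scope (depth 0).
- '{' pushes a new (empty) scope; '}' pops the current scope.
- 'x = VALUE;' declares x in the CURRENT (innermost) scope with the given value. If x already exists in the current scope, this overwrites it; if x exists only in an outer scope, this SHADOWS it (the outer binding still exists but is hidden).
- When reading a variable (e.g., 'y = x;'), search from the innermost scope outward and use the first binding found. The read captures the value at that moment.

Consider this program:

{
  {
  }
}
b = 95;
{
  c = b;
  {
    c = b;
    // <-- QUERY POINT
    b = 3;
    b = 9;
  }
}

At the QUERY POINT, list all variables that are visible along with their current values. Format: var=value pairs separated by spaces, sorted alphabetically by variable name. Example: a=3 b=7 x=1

Answer: b=95 c=95

Derivation:
Step 1: enter scope (depth=1)
Step 2: enter scope (depth=2)
Step 3: exit scope (depth=1)
Step 4: exit scope (depth=0)
Step 5: declare b=95 at depth 0
Step 6: enter scope (depth=1)
Step 7: declare c=(read b)=95 at depth 1
Step 8: enter scope (depth=2)
Step 9: declare c=(read b)=95 at depth 2
Visible at query point: b=95 c=95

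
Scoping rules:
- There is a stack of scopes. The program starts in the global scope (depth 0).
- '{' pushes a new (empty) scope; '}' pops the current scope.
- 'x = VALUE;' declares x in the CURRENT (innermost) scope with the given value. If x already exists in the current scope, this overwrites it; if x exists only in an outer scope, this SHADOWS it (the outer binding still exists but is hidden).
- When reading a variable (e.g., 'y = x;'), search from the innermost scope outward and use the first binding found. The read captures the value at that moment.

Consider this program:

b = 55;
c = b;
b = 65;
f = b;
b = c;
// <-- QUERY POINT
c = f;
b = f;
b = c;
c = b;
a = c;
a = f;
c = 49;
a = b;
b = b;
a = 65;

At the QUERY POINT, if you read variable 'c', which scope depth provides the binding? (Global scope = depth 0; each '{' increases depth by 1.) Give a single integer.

Step 1: declare b=55 at depth 0
Step 2: declare c=(read b)=55 at depth 0
Step 3: declare b=65 at depth 0
Step 4: declare f=(read b)=65 at depth 0
Step 5: declare b=(read c)=55 at depth 0
Visible at query point: b=55 c=55 f=65

Answer: 0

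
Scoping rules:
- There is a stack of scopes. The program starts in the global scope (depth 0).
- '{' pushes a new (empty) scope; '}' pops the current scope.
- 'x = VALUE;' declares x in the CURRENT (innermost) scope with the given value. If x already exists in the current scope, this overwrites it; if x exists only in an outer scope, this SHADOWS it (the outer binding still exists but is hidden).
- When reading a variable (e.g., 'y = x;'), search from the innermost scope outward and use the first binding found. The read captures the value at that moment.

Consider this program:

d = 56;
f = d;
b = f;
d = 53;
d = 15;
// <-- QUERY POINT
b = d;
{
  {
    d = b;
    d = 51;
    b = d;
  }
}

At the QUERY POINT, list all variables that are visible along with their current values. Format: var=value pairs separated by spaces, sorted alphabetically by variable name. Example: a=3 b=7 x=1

Step 1: declare d=56 at depth 0
Step 2: declare f=(read d)=56 at depth 0
Step 3: declare b=(read f)=56 at depth 0
Step 4: declare d=53 at depth 0
Step 5: declare d=15 at depth 0
Visible at query point: b=56 d=15 f=56

Answer: b=56 d=15 f=56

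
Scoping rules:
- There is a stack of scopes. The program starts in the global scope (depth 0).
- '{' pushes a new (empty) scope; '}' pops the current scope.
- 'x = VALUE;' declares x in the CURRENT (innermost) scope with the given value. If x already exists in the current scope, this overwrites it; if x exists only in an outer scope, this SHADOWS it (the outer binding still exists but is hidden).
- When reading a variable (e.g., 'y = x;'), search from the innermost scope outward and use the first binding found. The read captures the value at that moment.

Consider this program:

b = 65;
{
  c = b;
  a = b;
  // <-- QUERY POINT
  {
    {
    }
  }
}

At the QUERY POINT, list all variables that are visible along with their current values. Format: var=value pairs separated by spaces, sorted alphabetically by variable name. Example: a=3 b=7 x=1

Answer: a=65 b=65 c=65

Derivation:
Step 1: declare b=65 at depth 0
Step 2: enter scope (depth=1)
Step 3: declare c=(read b)=65 at depth 1
Step 4: declare a=(read b)=65 at depth 1
Visible at query point: a=65 b=65 c=65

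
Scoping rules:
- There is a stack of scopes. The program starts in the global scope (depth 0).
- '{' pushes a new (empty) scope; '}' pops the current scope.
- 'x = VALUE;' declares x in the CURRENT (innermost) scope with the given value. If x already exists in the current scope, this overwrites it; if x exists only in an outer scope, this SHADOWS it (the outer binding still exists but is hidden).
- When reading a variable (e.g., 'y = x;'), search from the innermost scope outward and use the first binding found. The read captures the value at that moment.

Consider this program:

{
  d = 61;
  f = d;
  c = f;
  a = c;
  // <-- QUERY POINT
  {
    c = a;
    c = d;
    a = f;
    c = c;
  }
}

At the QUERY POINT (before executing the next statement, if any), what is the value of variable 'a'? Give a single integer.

Step 1: enter scope (depth=1)
Step 2: declare d=61 at depth 1
Step 3: declare f=(read d)=61 at depth 1
Step 4: declare c=(read f)=61 at depth 1
Step 5: declare a=(read c)=61 at depth 1
Visible at query point: a=61 c=61 d=61 f=61

Answer: 61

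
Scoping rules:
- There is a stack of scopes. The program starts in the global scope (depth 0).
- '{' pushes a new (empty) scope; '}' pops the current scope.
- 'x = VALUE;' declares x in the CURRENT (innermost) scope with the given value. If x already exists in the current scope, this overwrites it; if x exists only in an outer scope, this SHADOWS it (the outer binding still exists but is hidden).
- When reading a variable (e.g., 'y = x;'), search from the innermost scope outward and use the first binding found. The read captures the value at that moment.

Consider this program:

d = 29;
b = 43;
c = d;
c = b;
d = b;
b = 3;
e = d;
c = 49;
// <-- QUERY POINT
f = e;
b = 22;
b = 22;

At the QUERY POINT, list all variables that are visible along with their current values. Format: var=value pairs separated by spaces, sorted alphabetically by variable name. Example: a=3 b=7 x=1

Step 1: declare d=29 at depth 0
Step 2: declare b=43 at depth 0
Step 3: declare c=(read d)=29 at depth 0
Step 4: declare c=(read b)=43 at depth 0
Step 5: declare d=(read b)=43 at depth 0
Step 6: declare b=3 at depth 0
Step 7: declare e=(read d)=43 at depth 0
Step 8: declare c=49 at depth 0
Visible at query point: b=3 c=49 d=43 e=43

Answer: b=3 c=49 d=43 e=43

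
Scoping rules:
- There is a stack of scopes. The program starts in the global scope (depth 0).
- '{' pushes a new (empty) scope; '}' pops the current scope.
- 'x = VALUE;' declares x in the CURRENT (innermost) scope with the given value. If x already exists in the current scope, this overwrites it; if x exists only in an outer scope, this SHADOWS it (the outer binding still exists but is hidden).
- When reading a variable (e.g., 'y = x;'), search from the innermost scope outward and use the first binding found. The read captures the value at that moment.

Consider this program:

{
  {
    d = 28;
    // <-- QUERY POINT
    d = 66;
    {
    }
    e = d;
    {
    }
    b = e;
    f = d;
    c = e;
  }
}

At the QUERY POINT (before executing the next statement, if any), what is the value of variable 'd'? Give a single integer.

Answer: 28

Derivation:
Step 1: enter scope (depth=1)
Step 2: enter scope (depth=2)
Step 3: declare d=28 at depth 2
Visible at query point: d=28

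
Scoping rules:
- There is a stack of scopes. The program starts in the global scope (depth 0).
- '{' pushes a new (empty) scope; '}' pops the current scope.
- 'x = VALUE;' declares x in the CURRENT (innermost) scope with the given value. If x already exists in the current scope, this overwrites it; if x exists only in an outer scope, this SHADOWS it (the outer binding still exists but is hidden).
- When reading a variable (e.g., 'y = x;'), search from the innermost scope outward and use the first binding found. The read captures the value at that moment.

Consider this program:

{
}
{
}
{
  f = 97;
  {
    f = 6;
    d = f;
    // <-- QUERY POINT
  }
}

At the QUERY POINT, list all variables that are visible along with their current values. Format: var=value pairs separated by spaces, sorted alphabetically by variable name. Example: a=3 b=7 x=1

Answer: d=6 f=6

Derivation:
Step 1: enter scope (depth=1)
Step 2: exit scope (depth=0)
Step 3: enter scope (depth=1)
Step 4: exit scope (depth=0)
Step 5: enter scope (depth=1)
Step 6: declare f=97 at depth 1
Step 7: enter scope (depth=2)
Step 8: declare f=6 at depth 2
Step 9: declare d=(read f)=6 at depth 2
Visible at query point: d=6 f=6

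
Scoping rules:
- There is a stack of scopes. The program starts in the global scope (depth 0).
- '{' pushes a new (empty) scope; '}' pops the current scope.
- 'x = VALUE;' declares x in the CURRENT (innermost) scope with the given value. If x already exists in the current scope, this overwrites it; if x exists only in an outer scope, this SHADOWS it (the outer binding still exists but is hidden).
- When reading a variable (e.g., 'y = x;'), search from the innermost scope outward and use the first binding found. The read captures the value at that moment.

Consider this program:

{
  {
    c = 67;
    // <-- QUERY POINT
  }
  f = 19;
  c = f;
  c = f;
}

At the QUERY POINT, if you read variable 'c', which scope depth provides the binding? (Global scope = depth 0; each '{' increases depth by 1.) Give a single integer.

Step 1: enter scope (depth=1)
Step 2: enter scope (depth=2)
Step 3: declare c=67 at depth 2
Visible at query point: c=67

Answer: 2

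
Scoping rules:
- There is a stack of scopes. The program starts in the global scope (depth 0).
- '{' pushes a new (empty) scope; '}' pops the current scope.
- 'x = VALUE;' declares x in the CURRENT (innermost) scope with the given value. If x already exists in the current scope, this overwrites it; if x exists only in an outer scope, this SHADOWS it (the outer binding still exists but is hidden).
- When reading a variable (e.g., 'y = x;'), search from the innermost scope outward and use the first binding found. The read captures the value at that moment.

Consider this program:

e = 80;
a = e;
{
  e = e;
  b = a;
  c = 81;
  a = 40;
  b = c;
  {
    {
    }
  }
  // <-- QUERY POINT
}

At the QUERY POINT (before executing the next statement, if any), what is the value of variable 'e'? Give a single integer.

Step 1: declare e=80 at depth 0
Step 2: declare a=(read e)=80 at depth 0
Step 3: enter scope (depth=1)
Step 4: declare e=(read e)=80 at depth 1
Step 5: declare b=(read a)=80 at depth 1
Step 6: declare c=81 at depth 1
Step 7: declare a=40 at depth 1
Step 8: declare b=(read c)=81 at depth 1
Step 9: enter scope (depth=2)
Step 10: enter scope (depth=3)
Step 11: exit scope (depth=2)
Step 12: exit scope (depth=1)
Visible at query point: a=40 b=81 c=81 e=80

Answer: 80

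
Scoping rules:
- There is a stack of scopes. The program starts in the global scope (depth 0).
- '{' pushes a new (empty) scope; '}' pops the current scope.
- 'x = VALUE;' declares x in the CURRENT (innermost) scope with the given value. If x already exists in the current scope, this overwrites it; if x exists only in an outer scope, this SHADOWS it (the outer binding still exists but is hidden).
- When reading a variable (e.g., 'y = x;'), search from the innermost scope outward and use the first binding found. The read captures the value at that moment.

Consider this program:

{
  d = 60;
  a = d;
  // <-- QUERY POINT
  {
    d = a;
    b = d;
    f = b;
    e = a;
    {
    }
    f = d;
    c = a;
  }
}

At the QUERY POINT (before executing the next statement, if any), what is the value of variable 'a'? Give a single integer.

Answer: 60

Derivation:
Step 1: enter scope (depth=1)
Step 2: declare d=60 at depth 1
Step 3: declare a=(read d)=60 at depth 1
Visible at query point: a=60 d=60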